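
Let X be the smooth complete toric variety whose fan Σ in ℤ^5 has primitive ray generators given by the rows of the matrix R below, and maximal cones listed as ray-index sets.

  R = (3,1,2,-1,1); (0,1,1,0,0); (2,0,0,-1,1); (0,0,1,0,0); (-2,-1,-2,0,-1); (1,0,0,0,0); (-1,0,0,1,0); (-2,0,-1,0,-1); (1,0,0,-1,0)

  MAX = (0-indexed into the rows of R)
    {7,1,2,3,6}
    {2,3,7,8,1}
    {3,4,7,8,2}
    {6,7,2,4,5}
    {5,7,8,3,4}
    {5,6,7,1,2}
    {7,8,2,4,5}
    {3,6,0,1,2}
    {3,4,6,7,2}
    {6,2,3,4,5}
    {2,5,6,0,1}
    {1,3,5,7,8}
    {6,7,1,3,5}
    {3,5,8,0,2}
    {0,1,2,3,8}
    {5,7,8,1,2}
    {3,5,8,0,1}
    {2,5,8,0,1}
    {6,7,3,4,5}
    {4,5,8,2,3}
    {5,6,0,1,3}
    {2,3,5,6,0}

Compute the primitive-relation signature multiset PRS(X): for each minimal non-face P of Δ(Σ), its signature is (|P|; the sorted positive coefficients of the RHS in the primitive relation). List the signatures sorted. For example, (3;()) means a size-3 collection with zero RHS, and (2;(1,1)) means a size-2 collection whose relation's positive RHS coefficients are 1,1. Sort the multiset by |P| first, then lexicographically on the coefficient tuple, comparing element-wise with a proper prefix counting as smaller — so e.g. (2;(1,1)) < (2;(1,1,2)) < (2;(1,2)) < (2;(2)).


|primitive collections| = 6. Relations:

  P={6,8}:  v_{6} + v_{8} = 0  →  sig = (2;())
  P={0,4}:  v_{0} + v_{4} = v_{8}  →  sig = (2;(1))
  P={1,4}:  v_{1} + v_{4} = v_{7}  →  sig = (2;(1))
  P={0,7}:  v_{0} + v_{7} = v_{1} + v_{8}  →  sig = (2;(1,1))
  P={1,2,3,5}:  v_{1} + v_{2} + v_{3} + v_{5} = v_{0}  →  sig = (4;(1))
  P={2,3,5,7}:  v_{2} + v_{3} + v_{5} + v_{7} = v_{8}  →  sig = (4;(1))

Sorted signature multiset PRS(X):
    (2;())
    (2;(1))
    (2;(1))
    (2;(1,1))
    (4;(1))
    (4;(1))


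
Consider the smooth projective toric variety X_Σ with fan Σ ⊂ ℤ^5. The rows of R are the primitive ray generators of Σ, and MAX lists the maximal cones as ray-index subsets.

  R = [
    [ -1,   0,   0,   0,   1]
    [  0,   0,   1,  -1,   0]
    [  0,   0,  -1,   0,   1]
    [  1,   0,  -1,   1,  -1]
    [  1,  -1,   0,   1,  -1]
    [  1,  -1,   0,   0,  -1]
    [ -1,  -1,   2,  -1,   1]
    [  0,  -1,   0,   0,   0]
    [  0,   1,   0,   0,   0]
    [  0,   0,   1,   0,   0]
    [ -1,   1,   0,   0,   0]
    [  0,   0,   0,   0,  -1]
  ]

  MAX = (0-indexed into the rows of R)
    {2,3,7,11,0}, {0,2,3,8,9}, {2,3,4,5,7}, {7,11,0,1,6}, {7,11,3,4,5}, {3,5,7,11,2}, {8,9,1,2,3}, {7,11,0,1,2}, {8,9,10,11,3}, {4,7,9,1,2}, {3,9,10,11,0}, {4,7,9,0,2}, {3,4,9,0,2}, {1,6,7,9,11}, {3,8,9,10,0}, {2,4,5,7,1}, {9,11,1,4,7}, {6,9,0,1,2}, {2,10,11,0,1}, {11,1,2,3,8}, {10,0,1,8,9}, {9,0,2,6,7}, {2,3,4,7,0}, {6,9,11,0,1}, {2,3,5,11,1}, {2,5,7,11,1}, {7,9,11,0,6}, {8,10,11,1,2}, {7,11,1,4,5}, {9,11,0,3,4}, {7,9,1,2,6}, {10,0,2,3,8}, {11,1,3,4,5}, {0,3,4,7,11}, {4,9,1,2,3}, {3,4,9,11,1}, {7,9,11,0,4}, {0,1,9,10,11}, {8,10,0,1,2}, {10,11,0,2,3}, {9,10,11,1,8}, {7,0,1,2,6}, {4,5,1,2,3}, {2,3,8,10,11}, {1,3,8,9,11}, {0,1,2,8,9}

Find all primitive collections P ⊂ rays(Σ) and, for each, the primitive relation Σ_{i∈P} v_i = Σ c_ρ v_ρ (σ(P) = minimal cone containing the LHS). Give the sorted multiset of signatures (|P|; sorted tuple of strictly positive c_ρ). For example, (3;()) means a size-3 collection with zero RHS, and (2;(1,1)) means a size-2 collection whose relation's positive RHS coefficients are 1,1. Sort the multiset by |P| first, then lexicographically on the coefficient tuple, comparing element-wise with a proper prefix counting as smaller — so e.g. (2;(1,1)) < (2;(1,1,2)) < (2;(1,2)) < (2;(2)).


Primitive collections (24):

  P = {7,8}:  v_{7} + v_{8} = 0  →  sig = (2;())
  P = {0,5}:  v_{0} + v_{5} = v_{7}  →  sig = (2;(1))
  P = {5,10}:  v_{5} + v_{10} = v_{11}  →  sig = (2;(1))
  P = {3,6}:  v_{3} + v_{6} = v_{7} + v_{9}  →  sig = (2;(1,1))
  P = {4,8}:  v_{4} + v_{8} = v_{3} + v_{9}  →  sig = (2;(1,1))
  P = {5,8}:  v_{5} + v_{8} = v_{1} + v_{3}  →  sig = (2;(1,1))
  P = {5,9}:  v_{5} + v_{9} = v_{1} + v_{4}  →  sig = (2;(1,1))
  P = {7,10}:  v_{7} + v_{10} = v_{0} + v_{11}  →  sig = (2;(1,1))
  P = {6,8}:  v_{6} + v_{8} = v_{0} + v_{1} + v_{9}  →  sig = (2;(1,1,1))
  P = {4,10}:  v_{4} + v_{10} = v_{0} + v_{3} + v_{9} + v_{11}  →  sig = (2;(1,1,1,1))
  P = {6,10}:  v_{6} + v_{10} = 2·v_{0} + v_{1} + v_{9} + v_{11}  →  sig = (2;(1,1,1,2))
  P = {5,6}:  v_{5} + v_{6} = v_{1} + 2·v_{7} + v_{9}  →  sig = (2;(1,1,2))
  P = {4,6}:  v_{4} + v_{6} = 2·v_{7} + 2·v_{9}  →  sig = (2;(2,2))
  P = {0,1,3}:  v_{0} + v_{1} + v_{3} = 0  →  sig = (3;())
  P = {2,9,11}:  v_{2} + v_{9} + v_{11} = 0  →  sig = (3;())
  P = {0,8,11}:  v_{0} + v_{8} + v_{11} = v_{10}  →  sig = (3;(1))
  P = {1,3,7}:  v_{1} + v_{3} + v_{7} = v_{5}  →  sig = (3;(1))
  P = {3,7,9}:  v_{3} + v_{7} + v_{9} = v_{4}  →  sig = (3;(1))
  P = {0,1,4}:  v_{0} + v_{1} + v_{4} = v_{7} + v_{9}  →  sig = (3;(1,1))
  P = {1,3,10}:  v_{1} + v_{3} + v_{10} = v_{8} + v_{11}  →  sig = (3;(1,1))
  P = {2,4,11}:  v_{2} + v_{4} + v_{11} = v_{3} + v_{7}  →  sig = (3;(1,1))
  P = {2,9,10}:  v_{2} + v_{9} + v_{10} = v_{0} + v_{8}  →  sig = (3;(1,1))
  P = {2,6,11}:  v_{2} + v_{6} + v_{11} = v_{0} + v_{1} + v_{7}  →  sig = (3;(1,1,1))
  P = {0,1,7,9}:  v_{0} + v_{1} + v_{7} + v_{9} = v_{6}  →  sig = (4;(1))

Hence PRS(X_Σ) =
{ (2;()),  (2;(1)) ×2,  (2;(1,1)) ×5,  (2;(1,1,1)),  (2;(1,1,1,1)),  (2;(1,1,1,2)),  (2;(1,1,2)),  (2;(2,2)),  (3;()) ×2,  (3;(1)) ×3,  (3;(1,1)) ×4,  (3;(1,1,1)),  (4;(1)) }


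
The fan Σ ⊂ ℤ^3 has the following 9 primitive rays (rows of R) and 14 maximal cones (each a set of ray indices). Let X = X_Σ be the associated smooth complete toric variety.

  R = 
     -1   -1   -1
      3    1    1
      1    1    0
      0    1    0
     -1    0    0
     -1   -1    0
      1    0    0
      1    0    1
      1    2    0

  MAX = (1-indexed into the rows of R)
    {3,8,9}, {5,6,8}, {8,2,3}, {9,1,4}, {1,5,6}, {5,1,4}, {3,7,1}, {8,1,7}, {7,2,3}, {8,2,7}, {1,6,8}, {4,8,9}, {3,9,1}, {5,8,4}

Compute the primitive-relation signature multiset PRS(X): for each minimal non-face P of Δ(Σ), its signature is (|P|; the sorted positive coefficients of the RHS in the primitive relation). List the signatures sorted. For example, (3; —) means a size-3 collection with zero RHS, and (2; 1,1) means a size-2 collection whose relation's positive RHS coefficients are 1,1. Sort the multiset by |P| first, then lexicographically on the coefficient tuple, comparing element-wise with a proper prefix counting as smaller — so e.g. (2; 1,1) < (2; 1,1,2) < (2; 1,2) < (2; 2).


Σ has 20 primitive collections:

  {3,6}:  v_{3} + v_{6} = 0  so sig = (2; —)
  {5,7}:  v_{5} + v_{7} = 0  so sig = (2; —)
  {3,4}:  v_{3} + v_{4} = v_{9}  so sig = (2; 1)
  {3,5}:  v_{3} + v_{5} = v_{4}  so sig = (2; 1)
  {4,6}:  v_{4} + v_{6} = v_{5}  so sig = (2; 1)
  {4,7}:  v_{4} + v_{7} = v_{3}  so sig = (2; 1)
  {6,9}:  v_{6} + v_{9} = v_{4}  so sig = (2; 1)
  {2,5}:  v_{2} + v_{5} = v_{3} + v_{8}  so sig = (2; 1,1)
  {2,6}:  v_{2} + v_{6} = v_{7} + v_{8}  so sig = (2; 1,1)
  {6,7}:  v_{6} + v_{7} = v_{1} + v_{8}  so sig = (2; 1,1)
  {2,4}:  v_{2} + v_{4} = 2·v_{3} + v_{8}  so sig = (2; 1,2)
  {2,9}:  v_{2} + v_{9} = 3·v_{3} + v_{8}  so sig = (2; 1,3)
  {1,2}:  v_{1} + v_{2} = 2·v_{7}  so sig = (2; 2)
  {5,9}:  v_{5} + v_{9} = 2·v_{4}  so sig = (2; 2)
  {7,9}:  v_{7} + v_{9} = 2·v_{3}  so sig = (2; 2)
  {1,4,8}:  v_{1} + v_{4} + v_{8} = 0  so sig = (3; —)
  {1,3,8}:  v_{1} + v_{3} + v_{8} = v_{7}  so sig = (3; 1)
  {1,5,8}:  v_{1} + v_{5} + v_{8} = v_{6}  so sig = (3; 1)
  {1,8,9}:  v_{1} + v_{8} + v_{9} = v_{3}  so sig = (3; 1)
  {3,7,8}:  v_{3} + v_{7} + v_{8} = v_{2}  so sig = (3; 1)

Signatures (|P|; sorted positive RHS coefficients), sorted:
[(2; —), (2; —), (2; 1), (2; 1), (2; 1), (2; 1), (2; 1), (2; 1,1), (2; 1,1), (2; 1,1), (2; 1,2), (2; 1,3), (2; 2), (2; 2), (2; 2), (3; —), (3; 1), (3; 1), (3; 1), (3; 1)]


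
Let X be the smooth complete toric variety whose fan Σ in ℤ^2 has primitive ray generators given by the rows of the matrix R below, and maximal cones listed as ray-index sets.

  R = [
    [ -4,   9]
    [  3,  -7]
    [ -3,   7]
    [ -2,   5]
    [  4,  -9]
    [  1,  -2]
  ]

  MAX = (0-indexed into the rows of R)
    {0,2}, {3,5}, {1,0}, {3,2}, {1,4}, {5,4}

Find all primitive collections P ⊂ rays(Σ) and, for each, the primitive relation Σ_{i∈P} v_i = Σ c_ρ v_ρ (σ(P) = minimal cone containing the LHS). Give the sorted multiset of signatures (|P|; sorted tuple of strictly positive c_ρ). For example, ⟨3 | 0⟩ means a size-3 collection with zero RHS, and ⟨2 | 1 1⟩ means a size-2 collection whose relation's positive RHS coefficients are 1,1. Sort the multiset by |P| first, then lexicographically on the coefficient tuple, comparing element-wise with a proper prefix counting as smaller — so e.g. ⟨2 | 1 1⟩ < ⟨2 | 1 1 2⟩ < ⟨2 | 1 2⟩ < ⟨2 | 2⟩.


9 minimal non-faces of Δ(Σ) (on 6 rays):

  {0,4}:  v_{0} + v_{4} = 0 — sig = ⟨2 | 0⟩
  {1,2}:  v_{1} + v_{2} = 0 — sig = ⟨2 | 0⟩
  {0,5}:  v_{0} + v_{5} = v_{2} — sig = ⟨2 | 1⟩
  {1,3}:  v_{1} + v_{3} = v_{5} — sig = ⟨2 | 1⟩
  {1,5}:  v_{1} + v_{5} = v_{4} — sig = ⟨2 | 1⟩
  {2,4}:  v_{2} + v_{4} = v_{5} — sig = ⟨2 | 1⟩
  {2,5}:  v_{2} + v_{5} = v_{3} — sig = ⟨2 | 1⟩
  {0,3}:  v_{0} + v_{3} = 2·v_{2} — sig = ⟨2 | 2⟩
  {3,4}:  v_{3} + v_{4} = 2·v_{5} — sig = ⟨2 | 2⟩

Signatures (|P|; sorted positive RHS coefficients), sorted:
{ ⟨2 | 0⟩ ×2,  ⟨2 | 1⟩ ×5,  ⟨2 | 2⟩ ×2 }


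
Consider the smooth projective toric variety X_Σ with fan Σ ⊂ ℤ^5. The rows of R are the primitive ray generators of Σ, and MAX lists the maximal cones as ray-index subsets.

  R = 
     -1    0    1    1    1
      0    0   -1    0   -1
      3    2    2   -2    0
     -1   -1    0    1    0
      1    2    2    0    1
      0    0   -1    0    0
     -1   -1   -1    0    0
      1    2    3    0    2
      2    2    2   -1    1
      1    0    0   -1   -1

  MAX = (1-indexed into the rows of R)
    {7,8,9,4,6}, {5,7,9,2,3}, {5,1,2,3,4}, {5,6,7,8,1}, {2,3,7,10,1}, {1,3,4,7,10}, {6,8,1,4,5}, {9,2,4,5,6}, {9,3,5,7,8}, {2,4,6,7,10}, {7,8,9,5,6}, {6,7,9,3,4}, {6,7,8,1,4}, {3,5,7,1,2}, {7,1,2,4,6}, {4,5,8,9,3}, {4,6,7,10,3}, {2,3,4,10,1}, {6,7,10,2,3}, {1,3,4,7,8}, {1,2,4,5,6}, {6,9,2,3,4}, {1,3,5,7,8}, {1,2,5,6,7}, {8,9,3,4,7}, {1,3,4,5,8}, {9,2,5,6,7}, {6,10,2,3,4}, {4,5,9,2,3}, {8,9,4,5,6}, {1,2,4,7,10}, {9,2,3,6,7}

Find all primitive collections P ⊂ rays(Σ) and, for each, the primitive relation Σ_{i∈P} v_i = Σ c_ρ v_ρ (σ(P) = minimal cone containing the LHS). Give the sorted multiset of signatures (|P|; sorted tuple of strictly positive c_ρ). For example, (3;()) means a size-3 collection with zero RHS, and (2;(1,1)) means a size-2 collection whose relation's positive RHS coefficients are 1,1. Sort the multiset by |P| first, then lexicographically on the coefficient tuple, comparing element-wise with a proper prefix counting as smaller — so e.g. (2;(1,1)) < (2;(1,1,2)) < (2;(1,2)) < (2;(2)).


Δ(Σ) — 10 vertices, 12 min non-faces:

  • {1,9}:  v_{1} + v_{9} = v_{8} — sig = (2;(1))
  • {2,8}:  v_{2} + v_{8} = v_{5} — sig = (2;(1))
  • {9,10}:  v_{9} + v_{10} = v_{3} — sig = (2;(1))
  • {8,10}:  v_{8} + v_{10} = v_{1} + v_{3} — sig = (2;(1,1))
  • {5,10}:  v_{5} + v_{10} = v_{1} + v_{2} + v_{3} — sig = (2;(1,1,1))
  • {1,6,10}:  v_{1} + v_{6} + v_{10} = 0 — sig = (3;())
  • {1,3,6}:  v_{1} + v_{3} + v_{6} = v_{9} — sig = (3;(1))
  • {4,5,7}:  v_{4} + v_{5} + v_{7} = v_{1} — sig = (3;(1))
  • {3,5,6}:  v_{3} + v_{5} + v_{6} = v_{2} + 2·v_{9} — sig = (3;(1,2))
  • {3,6,8}:  v_{3} + v_{6} + v_{8} = 2·v_{9} — sig = (3;(2))
  • {2,4,7,9}:  v_{2} + v_{4} + v_{7} + v_{9} = 0 — sig = (4;())
  • {2,3,4,7}:  v_{2} + v_{3} + v_{4} + v_{7} = v_{10} — sig = (4;(1))

Signatures (|P|; sorted positive RHS coefficients), sorted:
[(2;(1)), (2;(1)), (2;(1)), (2;(1,1)), (2;(1,1,1)), (3;()), (3;(1)), (3;(1)), (3;(1,2)), (3;(2)), (4;()), (4;(1))]


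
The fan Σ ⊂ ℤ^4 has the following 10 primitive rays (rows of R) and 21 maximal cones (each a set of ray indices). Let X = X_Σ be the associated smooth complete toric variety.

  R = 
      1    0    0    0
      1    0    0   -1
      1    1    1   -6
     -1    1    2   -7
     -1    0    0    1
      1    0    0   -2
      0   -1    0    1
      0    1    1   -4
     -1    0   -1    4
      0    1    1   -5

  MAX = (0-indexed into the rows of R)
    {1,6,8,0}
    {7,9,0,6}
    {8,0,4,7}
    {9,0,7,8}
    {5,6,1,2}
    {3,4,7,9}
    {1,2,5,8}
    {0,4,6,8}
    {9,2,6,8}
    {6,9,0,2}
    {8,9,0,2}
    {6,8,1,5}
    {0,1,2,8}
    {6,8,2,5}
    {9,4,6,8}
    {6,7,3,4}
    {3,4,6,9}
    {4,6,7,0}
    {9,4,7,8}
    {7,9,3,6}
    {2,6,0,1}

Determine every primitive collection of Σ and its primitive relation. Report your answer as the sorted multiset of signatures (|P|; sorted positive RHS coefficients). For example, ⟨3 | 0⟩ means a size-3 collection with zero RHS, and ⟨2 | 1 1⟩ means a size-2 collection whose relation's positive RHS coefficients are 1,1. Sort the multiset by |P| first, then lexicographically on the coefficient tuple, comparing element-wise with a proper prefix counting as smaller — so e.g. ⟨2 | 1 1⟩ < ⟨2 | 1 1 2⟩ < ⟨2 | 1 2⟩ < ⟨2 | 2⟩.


20 collections generate NE(X_Σ); each relation:

  P = {1,4}:  v_{1} + v_{4} = 0 ; sig = ⟨2 | 0⟩
  P = {1,9}:  v_{1} + v_{9} = v_{2} ; sig = ⟨2 | 1⟩
  P = {2,4}:  v_{2} + v_{4} = v_{9} ; sig = ⟨2 | 1⟩
  P = {5,7}:  v_{5} + v_{7} = v_{2} ; sig = ⟨2 | 1⟩
  P = {1,7}:  v_{1} + v_{7} = v_{0} + v_{9} ; sig = ⟨2 | 1 1⟩
  P = {1,3}:  v_{1} + v_{3} = v_{6} + v_{7} + v_{9} ; sig = ⟨2 | 1 1 1⟩
  P = {4,5}:  v_{4} + v_{5} = v_{2} + v_{6} + v_{8} ; sig = ⟨2 | 1 1 1⟩
  P = {2,3}:  v_{2} + v_{3} = v_{6} + v_{7} + 2·v_{9} ; sig = ⟨2 | 1 1 2⟩
  P = {5,9}:  v_{5} + v_{9} = 2·v_{2} + v_{6} + v_{8} ; sig = ⟨2 | 1 1 2⟩
  P = {0,3}:  v_{0} + v_{3} = v_{6} + 2·v_{7} ; sig = ⟨2 | 1 2⟩
  P = {2,7}:  v_{2} + v_{7} = v_{0} + 2·v_{9} ; sig = ⟨2 | 1 2⟩
  P = {3,5}:  v_{3} + v_{5} = v_{6} + 2·v_{9} ; sig = ⟨2 | 1 2⟩
  P = {3,8}:  v_{3} + v_{8} = 2·v_{4} + v_{9} ; sig = ⟨2 | 1 2⟩
  P = {0,5}:  v_{0} + v_{5} = 2·v_{1} ; sig = ⟨2 | 2⟩
  P = {0,4,9}:  v_{0} + v_{4} + v_{9} = v_{7} ; sig = ⟨3 | 1⟩
  P = {6,7,8}:  v_{6} + v_{7} + v_{8} = v_{4} ; sig = ⟨3 | 1⟩
  P = {0,6,8,9}:  v_{0} + v_{6} + v_{8} + v_{9} = 0 ; sig = ⟨4 | 0⟩
  P = {0,2,6,8}:  v_{0} + v_{2} + v_{6} + v_{8} = v_{1} ; sig = ⟨4 | 1⟩
  P = {1,2,6,8}:  v_{1} + v_{2} + v_{6} + v_{8} = v_{5} ; sig = ⟨4 | 1⟩
  P = {4,6,7,9}:  v_{4} + v_{6} + v_{7} + v_{9} = v_{3} ; sig = ⟨4 | 1⟩

Signatures (|P|; sorted positive RHS coefficients), sorted:
[⟨2 | 0⟩, ⟨2 | 1⟩, ⟨2 | 1⟩, ⟨2 | 1⟩, ⟨2 | 1 1⟩, ⟨2 | 1 1 1⟩, ⟨2 | 1 1 1⟩, ⟨2 | 1 1 2⟩, ⟨2 | 1 1 2⟩, ⟨2 | 1 2⟩, ⟨2 | 1 2⟩, ⟨2 | 1 2⟩, ⟨2 | 1 2⟩, ⟨2 | 2⟩, ⟨3 | 1⟩, ⟨3 | 1⟩, ⟨4 | 0⟩, ⟨4 | 1⟩, ⟨4 | 1⟩, ⟨4 | 1⟩]


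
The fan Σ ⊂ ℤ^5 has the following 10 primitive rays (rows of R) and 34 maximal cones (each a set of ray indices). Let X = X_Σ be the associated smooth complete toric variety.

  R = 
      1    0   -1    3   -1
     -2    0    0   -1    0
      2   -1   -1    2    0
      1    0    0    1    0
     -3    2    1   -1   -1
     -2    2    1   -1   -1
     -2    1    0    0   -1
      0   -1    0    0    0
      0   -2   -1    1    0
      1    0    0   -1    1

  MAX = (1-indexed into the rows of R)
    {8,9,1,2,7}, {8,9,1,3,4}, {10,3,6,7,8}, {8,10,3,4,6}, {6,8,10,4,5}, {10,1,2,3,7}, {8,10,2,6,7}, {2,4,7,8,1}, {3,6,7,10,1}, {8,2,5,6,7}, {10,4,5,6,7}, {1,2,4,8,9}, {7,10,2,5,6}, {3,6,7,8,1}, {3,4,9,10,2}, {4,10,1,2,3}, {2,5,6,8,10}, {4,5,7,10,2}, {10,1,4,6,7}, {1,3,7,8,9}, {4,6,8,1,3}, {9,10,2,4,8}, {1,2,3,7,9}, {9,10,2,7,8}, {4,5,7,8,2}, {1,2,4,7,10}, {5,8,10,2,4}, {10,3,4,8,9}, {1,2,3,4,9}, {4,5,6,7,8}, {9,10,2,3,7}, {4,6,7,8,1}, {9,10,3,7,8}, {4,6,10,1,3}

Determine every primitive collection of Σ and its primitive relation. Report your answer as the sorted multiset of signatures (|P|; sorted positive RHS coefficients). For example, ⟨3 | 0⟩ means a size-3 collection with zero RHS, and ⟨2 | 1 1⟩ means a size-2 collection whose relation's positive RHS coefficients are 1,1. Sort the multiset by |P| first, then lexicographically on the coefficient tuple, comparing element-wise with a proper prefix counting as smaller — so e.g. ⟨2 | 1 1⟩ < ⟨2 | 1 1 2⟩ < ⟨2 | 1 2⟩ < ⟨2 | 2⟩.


Minimal non-faces — 14 found among 10 rays, 34 max cones:

  P = {3,5}:  v_{3} + v_{5} = v_{4} + v_{7}  ⇒ sig = ⟨2 | 1 1⟩
  P = {6,9}:  v_{6} + v_{9} = v_{7} + v_{8}  ⇒ sig = ⟨2 | 1 1⟩
  P = {5,9}:  v_{5} + v_{9} = v_{2} + v_{4} + v_{7} + v_{8}  ⇒ sig = ⟨2 | 1 1 1 1⟩
  P = {1,5}:  v_{1} + v_{5} = 2·v_{4} + 2·v_{7}  ⇒ sig = ⟨2 | 2 2⟩
  P = {1,8,10}:  v_{1} + v_{8} + v_{10} = v_{3}  ⇒ sig = ⟨3 | 1⟩
  P = {2,3,6}:  v_{2} + v_{3} + v_{6} = v_{7}  ⇒ sig = ⟨3 | 1⟩
  P = {2,3,8}:  v_{2} + v_{3} + v_{8} = v_{9}  ⇒ sig = ⟨3 | 1⟩
  P = {2,4,6}:  v_{2} + v_{4} + v_{6} = v_{5}  ⇒ sig = ⟨3 | 1⟩
  P = {3,4,7}:  v_{3} + v_{4} + v_{7} = v_{1}  ⇒ sig = ⟨3 | 1⟩
  P = {4,7,9}:  v_{4} + v_{7} + v_{9} = v_{1} + v_{2} + v_{8}  ⇒ sig = ⟨3 | 1 1 1⟩
  P = {1,2,6}:  v_{1} + v_{2} + v_{6} = v_{4} + 2·v_{7}  ⇒ sig = ⟨3 | 1 2⟩
  P = {1,9,10}:  v_{1} + v_{9} + v_{10} = v_{2} + 2·v_{3}  ⇒ sig = ⟨3 | 1 2⟩
  P = {4,7,8,10}:  v_{4} + v_{7} + v_{8} + v_{10} = 0  ⇒ sig = ⟨4 | 0⟩
  P = {5,7,8,10}:  v_{5} + v_{7} + v_{8} + v_{10} = v_{2} + v_{6}  ⇒ sig = ⟨4 | 1 1⟩

Sorted signature multiset PRS(X):
{ ⟨2 | 1 1⟩ ×2,  ⟨2 | 1 1 1 1⟩,  ⟨2 | 2 2⟩,  ⟨3 | 1⟩ ×5,  ⟨3 | 1 1 1⟩,  ⟨3 | 1 2⟩ ×2,  ⟨4 | 0⟩,  ⟨4 | 1 1⟩ }


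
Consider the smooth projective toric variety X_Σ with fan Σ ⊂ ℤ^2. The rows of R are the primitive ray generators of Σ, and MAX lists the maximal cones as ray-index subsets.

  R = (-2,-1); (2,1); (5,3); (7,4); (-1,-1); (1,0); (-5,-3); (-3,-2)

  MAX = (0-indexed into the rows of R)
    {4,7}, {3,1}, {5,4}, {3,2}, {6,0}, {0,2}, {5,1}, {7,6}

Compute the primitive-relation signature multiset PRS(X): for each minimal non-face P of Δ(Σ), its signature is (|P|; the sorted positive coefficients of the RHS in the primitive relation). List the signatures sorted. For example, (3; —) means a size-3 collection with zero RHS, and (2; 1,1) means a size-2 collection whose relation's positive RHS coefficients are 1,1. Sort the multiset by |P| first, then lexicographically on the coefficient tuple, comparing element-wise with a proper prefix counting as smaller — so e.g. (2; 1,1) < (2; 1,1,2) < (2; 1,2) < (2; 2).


20 collections generate NE(X_Σ); each relation:

  P={0,1}:  v_{0} + v_{1} = 0  so sig = (2; —)
  P={2,6}:  v_{2} + v_{6} = 0  so sig = (2; —)
  P={0,3}:  v_{0} + v_{3} = v_{2}  so sig = (2; 1)
  P={0,4}:  v_{0} + v_{4} = v_{7}  so sig = (2; 1)
  P={0,5}:  v_{0} + v_{5} = v_{4}  so sig = (2; 1)
  P={0,7}:  v_{0} + v_{7} = v_{6}  so sig = (2; 1)
  P={1,2}:  v_{1} + v_{2} = v_{3}  so sig = (2; 1)
  P={1,4}:  v_{1} + v_{4} = v_{5}  so sig = (2; 1)
  P={1,6}:  v_{1} + v_{6} = v_{7}  so sig = (2; 1)
  P={1,7}:  v_{1} + v_{7} = v_{4}  so sig = (2; 1)
  P={2,7}:  v_{2} + v_{7} = v_{1}  so sig = (2; 1)
  P={3,6}:  v_{3} + v_{6} = v_{1}  so sig = (2; 1)
  P={5,6}:  v_{5} + v_{6} = v_{4} + v_{7}  so sig = (2; 1,1)
  P={2,4}:  v_{2} + v_{4} = 2·v_{1}  so sig = (2; 2)
  P={3,7}:  v_{3} + v_{7} = 2·v_{1}  so sig = (2; 2)
  P={4,6}:  v_{4} + v_{6} = 2·v_{7}  so sig = (2; 2)
  P={5,7}:  v_{5} + v_{7} = 2·v_{4}  so sig = (2; 2)
  P={2,5}:  v_{2} + v_{5} = 3·v_{1}  so sig = (2; 3)
  P={3,4}:  v_{3} + v_{4} = 3·v_{1}  so sig = (2; 3)
  P={3,5}:  v_{3} + v_{5} = 4·v_{1}  so sig = (2; 4)

Sorted signature multiset PRS(X):
{ (2; —) ×2,  (2; 1) ×10,  (2; 1,1),  (2; 2) ×4,  (2; 3) ×2,  (2; 4) }


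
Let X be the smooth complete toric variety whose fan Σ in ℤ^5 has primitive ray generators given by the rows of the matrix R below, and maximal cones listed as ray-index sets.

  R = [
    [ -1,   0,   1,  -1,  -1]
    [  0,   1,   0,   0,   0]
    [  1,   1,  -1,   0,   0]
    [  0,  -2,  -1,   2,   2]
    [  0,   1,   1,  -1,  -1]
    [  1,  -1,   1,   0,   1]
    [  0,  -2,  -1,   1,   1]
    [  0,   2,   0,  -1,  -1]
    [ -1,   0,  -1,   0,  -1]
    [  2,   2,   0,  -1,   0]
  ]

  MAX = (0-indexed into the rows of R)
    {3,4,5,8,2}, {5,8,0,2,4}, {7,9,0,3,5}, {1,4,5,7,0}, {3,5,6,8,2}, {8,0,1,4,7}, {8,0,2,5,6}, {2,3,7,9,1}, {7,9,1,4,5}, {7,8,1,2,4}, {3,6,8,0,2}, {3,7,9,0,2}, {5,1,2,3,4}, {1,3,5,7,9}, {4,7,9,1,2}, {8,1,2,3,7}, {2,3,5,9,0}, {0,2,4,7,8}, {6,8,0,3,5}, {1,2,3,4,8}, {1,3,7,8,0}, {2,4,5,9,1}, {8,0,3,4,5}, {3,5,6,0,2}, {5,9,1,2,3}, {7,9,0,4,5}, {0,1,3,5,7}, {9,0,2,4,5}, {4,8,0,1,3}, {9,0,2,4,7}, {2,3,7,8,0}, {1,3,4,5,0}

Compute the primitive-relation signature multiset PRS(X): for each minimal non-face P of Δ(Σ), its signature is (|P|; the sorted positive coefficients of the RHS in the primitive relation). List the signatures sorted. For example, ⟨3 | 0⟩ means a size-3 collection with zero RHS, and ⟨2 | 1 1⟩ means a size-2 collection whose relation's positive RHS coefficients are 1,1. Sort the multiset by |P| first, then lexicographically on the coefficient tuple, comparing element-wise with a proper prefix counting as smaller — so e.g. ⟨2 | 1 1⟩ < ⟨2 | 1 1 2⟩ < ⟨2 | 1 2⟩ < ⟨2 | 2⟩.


Primitive collections (14):

  P = {4,6}:  v_{4} + v_{6} = v_{5} + v_{8}  so sig = ⟨2 | 1 1⟩
  P = {1,6}:  v_{1} + v_{6} = v_{0} + v_{2} + v_{3}  so sig = ⟨2 | 1 1 1⟩
  P = {6,9}:  v_{6} + v_{9} = 2·v_{0} + 3·v_{2} + v_{3} + v_{5}  so sig = ⟨2 | 1 1 2 3⟩
  P = {8,9}:  v_{8} + v_{9} = v_{0} + 2·v_{2}  so sig = ⟨2 | 1 2⟩
  P = {6,7}:  v_{6} + v_{7} = 2·v_{0} + 2·v_{2} + v_{3}  so sig = ⟨2 | 1 2 2⟩
  P = {1,5,8}:  v_{1} + v_{5} + v_{8} = 0  so sig = ⟨3 | 0⟩
  P = {0,1,2}:  v_{0} + v_{1} + v_{2} = v_{7}  so sig = ⟨3 | 1⟩
  P = {2,5,7}:  v_{2} + v_{5} + v_{7} = v_{9}  so sig = ⟨3 | 1⟩
  P = {3,4,7}:  v_{3} + v_{4} + v_{7} = v_{1}  so sig = ⟨3 | 1⟩
  P = {5,7,8}:  v_{5} + v_{7} + v_{8} = v_{0} + v_{2}  so sig = ⟨3 | 1 1⟩
  P = {3,4,9}:  v_{3} + v_{4} + v_{9} = v_{1} + v_{2} + v_{5}  so sig = ⟨3 | 1 1 1⟩
  P = {0,1,9}:  v_{0} + v_{1} + v_{9} = v_{5} + 2·v_{7}  so sig = ⟨3 | 1 2⟩
  P = {0,2,3,4}:  v_{0} + v_{2} + v_{3} + v_{4} = 0  so sig = ⟨4 | 0⟩
  P = {0,2,3,5,8}:  v_{0} + v_{2} + v_{3} + v_{5} + v_{8} = v_{6}  so sig = ⟨5 | 1⟩

so the primitive-relation signature multiset is
    |P|=2: 5 collections, coeffs (1,1), (1,1,1), (1,1,2,3), (1,2), (1,2,2)
    |P|=3: 7 collections, coeffs (), (1), (1), (1), (1,1), (1,1,1), (1,2)
    |P|=4: 1 collection, coeffs ()
    |P|=5: 1 collection, coeffs (1)


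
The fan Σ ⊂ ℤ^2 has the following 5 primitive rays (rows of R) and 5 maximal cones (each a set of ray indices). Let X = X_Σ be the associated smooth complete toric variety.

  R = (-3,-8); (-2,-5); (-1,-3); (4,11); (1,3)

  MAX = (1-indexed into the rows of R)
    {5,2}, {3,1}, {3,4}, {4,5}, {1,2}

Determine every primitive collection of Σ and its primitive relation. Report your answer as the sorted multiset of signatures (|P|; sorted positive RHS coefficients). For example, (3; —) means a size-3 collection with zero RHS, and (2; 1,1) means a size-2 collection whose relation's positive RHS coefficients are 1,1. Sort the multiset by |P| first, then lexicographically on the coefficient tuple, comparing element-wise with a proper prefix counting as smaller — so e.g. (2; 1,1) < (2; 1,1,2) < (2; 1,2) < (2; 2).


|primitive collections| = 5. Relations:

  P={3,5}:  v_{3} + v_{5} = 0  →  sig = (2; —)
  P={1,4}:  v_{1} + v_{4} = v_{5}  →  sig = (2; 1)
  P={1,5}:  v_{1} + v_{5} = v_{2}  →  sig = (2; 1)
  P={2,3}:  v_{2} + v_{3} = v_{1}  →  sig = (2; 1)
  P={2,4}:  v_{2} + v_{4} = 2·v_{5}  →  sig = (2; 2)

so the primitive-relation signature multiset is
{ (2; —),  (2; 1) ×3,  (2; 2) }


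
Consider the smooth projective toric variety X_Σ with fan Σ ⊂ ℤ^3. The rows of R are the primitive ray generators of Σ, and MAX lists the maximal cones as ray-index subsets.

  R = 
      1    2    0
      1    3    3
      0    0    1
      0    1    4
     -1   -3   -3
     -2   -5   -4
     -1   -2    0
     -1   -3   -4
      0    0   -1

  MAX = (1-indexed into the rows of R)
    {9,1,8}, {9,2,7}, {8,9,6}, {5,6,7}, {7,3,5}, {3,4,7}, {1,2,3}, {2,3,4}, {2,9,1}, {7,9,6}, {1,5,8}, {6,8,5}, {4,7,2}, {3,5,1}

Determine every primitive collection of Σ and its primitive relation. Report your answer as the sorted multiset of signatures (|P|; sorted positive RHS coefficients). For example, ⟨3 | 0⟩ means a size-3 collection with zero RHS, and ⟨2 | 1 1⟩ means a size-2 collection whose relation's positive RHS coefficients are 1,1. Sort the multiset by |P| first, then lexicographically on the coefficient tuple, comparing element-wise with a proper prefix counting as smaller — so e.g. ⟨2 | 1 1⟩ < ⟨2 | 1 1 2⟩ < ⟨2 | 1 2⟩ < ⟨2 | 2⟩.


Minimal non-faces — 16 found among 9 rays, 14 max cones:

  P = {1,7}:  v_{1} + v_{7} = 0  ⇒ sig = ⟨2 | 0⟩
  P = {2,5}:  v_{2} + v_{5} = 0  ⇒ sig = ⟨2 | 0⟩
  P = {3,9}:  v_{3} + v_{9} = 0  ⇒ sig = ⟨2 | 0⟩
  P = {1,6}:  v_{1} + v_{6} = v_{8}  ⇒ sig = ⟨2 | 1⟩
  P = {2,8}:  v_{2} + v_{8} = v_{9}  ⇒ sig = ⟨2 | 1⟩
  P = {3,8}:  v_{3} + v_{8} = v_{5}  ⇒ sig = ⟨2 | 1⟩
  P = {4,8}:  v_{4} + v_{8} = v_{7}  ⇒ sig = ⟨2 | 1⟩
  P = {5,9}:  v_{5} + v_{9} = v_{8}  ⇒ sig = ⟨2 | 1⟩
  P = {7,8}:  v_{7} + v_{8} = v_{6}  ⇒ sig = ⟨2 | 1⟩
  P = {1,4}:  v_{1} + v_{4} = v_{2} + v_{3}  ⇒ sig = ⟨2 | 1 1⟩
  P = {2,6}:  v_{2} + v_{6} = v_{7} + v_{9}  ⇒ sig = ⟨2 | 1 1⟩
  P = {3,6}:  v_{3} + v_{6} = v_{5} + v_{7}  ⇒ sig = ⟨2 | 1 1⟩
  P = {4,5}:  v_{4} + v_{5} = v_{3} + v_{7}  ⇒ sig = ⟨2 | 1 1⟩
  P = {4,9}:  v_{4} + v_{9} = v_{2} + v_{7}  ⇒ sig = ⟨2 | 1 1⟩
  P = {4,6}:  v_{4} + v_{6} = 2·v_{7}  ⇒ sig = ⟨2 | 2⟩
  P = {2,3,7}:  v_{2} + v_{3} + v_{7} = v_{4}  ⇒ sig = ⟨3 | 1⟩

Signatures (|P|; sorted positive RHS coefficients), sorted:
    |P|=2: 15 collections, coeffs (), (), (), (1), (1), (1), (1), (1), (1), (1,1), (1,1), (1,1), (1,1), (1,1), (2)
    |P|=3: 1 collection, coeffs (1)


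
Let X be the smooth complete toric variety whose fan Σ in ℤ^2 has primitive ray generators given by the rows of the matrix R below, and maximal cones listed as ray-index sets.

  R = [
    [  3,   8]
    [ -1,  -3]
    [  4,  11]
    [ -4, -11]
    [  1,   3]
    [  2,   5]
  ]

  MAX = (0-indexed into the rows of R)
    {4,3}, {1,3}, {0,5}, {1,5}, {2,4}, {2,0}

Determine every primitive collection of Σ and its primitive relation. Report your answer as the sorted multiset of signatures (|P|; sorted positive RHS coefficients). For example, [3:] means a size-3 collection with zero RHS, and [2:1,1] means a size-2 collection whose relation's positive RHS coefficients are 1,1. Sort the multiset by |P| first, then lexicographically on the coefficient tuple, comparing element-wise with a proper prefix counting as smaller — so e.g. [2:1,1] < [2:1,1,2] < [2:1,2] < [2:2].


Primitive collections (9):

  {1,4}:  v_{1} + v_{4} = 0  →  sig = [2:]
  {2,3}:  v_{2} + v_{3} = 0  →  sig = [2:]
  {0,1}:  v_{0} + v_{1} = v_{5}  →  sig = [2:1]
  {0,3}:  v_{0} + v_{3} = v_{1}  →  sig = [2:1]
  {0,4}:  v_{0} + v_{4} = v_{2}  →  sig = [2:1]
  {1,2}:  v_{1} + v_{2} = v_{0}  →  sig = [2:1]
  {4,5}:  v_{4} + v_{5} = v_{0}  →  sig = [2:1]
  {2,5}:  v_{2} + v_{5} = 2·v_{0}  →  sig = [2:2]
  {3,5}:  v_{3} + v_{5} = 2·v_{1}  →  sig = [2:2]

Sorted signature multiset PRS(X):
    [2:]
    [2:]
    [2:1]
    [2:1]
    [2:1]
    [2:1]
    [2:1]
    [2:2]
    [2:2]


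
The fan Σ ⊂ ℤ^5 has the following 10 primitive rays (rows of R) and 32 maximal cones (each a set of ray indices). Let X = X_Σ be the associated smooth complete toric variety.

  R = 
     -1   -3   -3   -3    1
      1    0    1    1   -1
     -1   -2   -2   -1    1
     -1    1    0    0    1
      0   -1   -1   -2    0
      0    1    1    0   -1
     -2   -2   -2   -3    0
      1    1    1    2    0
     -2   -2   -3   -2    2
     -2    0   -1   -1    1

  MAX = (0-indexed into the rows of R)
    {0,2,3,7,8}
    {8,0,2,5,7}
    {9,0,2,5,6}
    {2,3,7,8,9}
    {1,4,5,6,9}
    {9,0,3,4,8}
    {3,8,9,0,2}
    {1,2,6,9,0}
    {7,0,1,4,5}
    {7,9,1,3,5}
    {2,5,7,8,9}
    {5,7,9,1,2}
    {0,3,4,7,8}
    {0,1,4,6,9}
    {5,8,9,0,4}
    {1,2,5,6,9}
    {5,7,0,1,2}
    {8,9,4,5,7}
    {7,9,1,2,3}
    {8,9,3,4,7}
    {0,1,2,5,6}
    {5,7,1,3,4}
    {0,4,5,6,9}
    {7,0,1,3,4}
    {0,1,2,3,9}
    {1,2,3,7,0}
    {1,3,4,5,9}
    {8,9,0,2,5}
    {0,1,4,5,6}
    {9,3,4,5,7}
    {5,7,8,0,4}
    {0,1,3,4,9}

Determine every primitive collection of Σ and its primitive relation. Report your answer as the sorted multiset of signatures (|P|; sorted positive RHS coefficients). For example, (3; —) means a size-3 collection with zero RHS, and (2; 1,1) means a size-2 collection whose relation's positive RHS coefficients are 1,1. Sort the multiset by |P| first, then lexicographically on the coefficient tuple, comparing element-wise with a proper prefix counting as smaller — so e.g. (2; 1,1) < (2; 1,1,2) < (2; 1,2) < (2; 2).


11 minimal non-faces of Δ(Σ) (on 10 rays):

  P={1,8}:  v_{1} + v_{8} = v_{2} — sig = (2; 1)
  P={2,4}:  v_{2} + v_{4} = v_{0} — sig = (2; 1)
  P={6,7}:  v_{6} + v_{7} = v_{2} + v_{5} — sig = (2; 1,1)
  P={6,8}:  v_{6} + v_{8} = v_{0} + v_{2} + v_{5} + v_{9} — sig = (2; 1,1,1,1)
  P={3,6}:  v_{3} + v_{6} = v_{1} + v_{4} + 2·v_{9} — sig = (2; 1,1,2)
  P={0,7,9}:  v_{0} + v_{7} + v_{9} = v_{8} — sig = (3; 1)
  P={2,3,5}:  v_{2} + v_{3} + v_{5} = v_{9} — sig = (3; 1)
  P={0,3,5}:  v_{0} + v_{3} + v_{5} = v_{4} + v_{9} — sig = (3; 1,1)
  P={3,5,8}:  v_{3} + v_{5} + v_{8} = v_{4} + v_{7} + 2·v_{9} — sig = (3; 1,1,2)
  P={1,4,7,9}:  v_{1} + v_{4} + v_{7} + v_{9} = 0 — sig = (4; —)
  P={0,1,5,9}:  v_{0} + v_{1} + v_{5} + v_{9} = v_{6} — sig = (4; 1)

Sorted signature multiset PRS(X):
    |P|=2: 5 collections, coeffs (1), (1), (1,1), (1,1,1,1), (1,1,2)
    |P|=3: 4 collections, coeffs (1), (1), (1,1), (1,1,2)
    |P|=4: 2 collections, coeffs (), (1)


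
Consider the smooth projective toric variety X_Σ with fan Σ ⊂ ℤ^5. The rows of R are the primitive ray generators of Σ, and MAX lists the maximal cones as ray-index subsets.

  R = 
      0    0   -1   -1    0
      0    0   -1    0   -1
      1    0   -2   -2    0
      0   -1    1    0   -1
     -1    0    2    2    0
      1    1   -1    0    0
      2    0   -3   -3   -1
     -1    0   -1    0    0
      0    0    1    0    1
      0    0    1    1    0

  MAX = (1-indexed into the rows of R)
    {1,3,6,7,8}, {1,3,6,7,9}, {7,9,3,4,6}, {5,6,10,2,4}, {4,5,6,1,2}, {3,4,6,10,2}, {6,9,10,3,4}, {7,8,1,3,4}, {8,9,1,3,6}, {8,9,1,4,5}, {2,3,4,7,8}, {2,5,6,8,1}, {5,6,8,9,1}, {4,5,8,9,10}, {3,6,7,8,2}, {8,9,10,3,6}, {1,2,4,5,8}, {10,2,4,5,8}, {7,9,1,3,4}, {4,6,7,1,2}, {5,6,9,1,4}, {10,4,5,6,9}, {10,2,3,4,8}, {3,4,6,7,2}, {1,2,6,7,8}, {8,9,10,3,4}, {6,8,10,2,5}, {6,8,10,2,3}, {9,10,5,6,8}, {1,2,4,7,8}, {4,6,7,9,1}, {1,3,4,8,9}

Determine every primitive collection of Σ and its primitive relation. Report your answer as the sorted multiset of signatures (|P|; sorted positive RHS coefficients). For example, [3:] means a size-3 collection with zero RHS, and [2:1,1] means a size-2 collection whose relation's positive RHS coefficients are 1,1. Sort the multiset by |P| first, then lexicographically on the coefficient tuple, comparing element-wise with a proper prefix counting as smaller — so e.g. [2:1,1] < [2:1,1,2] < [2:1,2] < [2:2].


The 9 primitive collections of Σ (r=10, n=5):

  {1,10}:  v_{1} + v_{10} = 0 — sig = [2:]
  {2,9}:  v_{2} + v_{9} = 0 — sig = [2:]
  {3,5}:  v_{3} + v_{5} = 0 — sig = [2:]
  {5,7}:  v_{5} + v_{7} = v_{1} + v_{4} + v_{6} — sig = [2:1,1,1]
  {7,10}:  v_{7} + v_{10} = v_{3} + v_{4} + v_{6} — sig = [2:1,1,1]
  {4,6,8}:  v_{4} + v_{6} + v_{8} = v_{2} — sig = [3:1]
  {1,2,3}:  v_{1} + v_{2} + v_{3} = v_{7} + v_{8} — sig = [3:1,1]
  {7,8,9}:  v_{7} + v_{8} + v_{9} = v_{1} + v_{3} — sig = [3:1,1]
  {1,3,4,6}:  v_{1} + v_{3} + v_{4} + v_{6} = v_{7} — sig = [4:1]

so the primitive-relation signature multiset is
    |P|=2: 5 collections, coeffs (), (), (), (1,1,1), (1,1,1)
    |P|=3: 3 collections, coeffs (1), (1,1), (1,1)
    |P|=4: 1 collection, coeffs (1)


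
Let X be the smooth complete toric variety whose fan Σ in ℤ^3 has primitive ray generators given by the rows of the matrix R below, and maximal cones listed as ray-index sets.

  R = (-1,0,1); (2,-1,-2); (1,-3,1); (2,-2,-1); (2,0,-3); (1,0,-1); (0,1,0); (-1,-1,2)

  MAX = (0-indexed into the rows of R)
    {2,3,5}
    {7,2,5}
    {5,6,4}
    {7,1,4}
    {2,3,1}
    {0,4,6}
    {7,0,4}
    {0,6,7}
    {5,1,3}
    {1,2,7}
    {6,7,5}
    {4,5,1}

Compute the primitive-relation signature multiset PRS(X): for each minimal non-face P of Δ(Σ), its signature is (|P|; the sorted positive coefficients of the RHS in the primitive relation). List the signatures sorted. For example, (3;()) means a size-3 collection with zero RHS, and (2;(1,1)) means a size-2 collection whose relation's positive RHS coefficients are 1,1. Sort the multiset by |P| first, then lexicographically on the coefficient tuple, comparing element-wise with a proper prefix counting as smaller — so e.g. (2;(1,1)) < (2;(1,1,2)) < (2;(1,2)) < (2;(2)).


Σ has 14 primitive collections:

  {0,5}:  v_{0} + v_{5} = 0 ; sig = (2;())
  {3,7}:  v_{3} + v_{7} = v_{2} ; sig = (2;(1))
  {0,1}:  v_{0} + v_{1} = v_{4} + v_{7} ; sig = (2;(1,1))
  {0,3}:  v_{0} + v_{3} = v_{1} + v_{7} ; sig = (2;(1,1))
  {0,2}:  v_{0} + v_{2} = v_{1} + 2·v_{7} ; sig = (2;(1,2))
  {2,4}:  v_{2} + v_{4} = 2·v_{1} + v_{7} ; sig = (2;(1,2))
  {3,6}:  v_{3} + v_{6} = 3·v_{5} + v_{7} ; sig = (2;(1,3))
  {1,6}:  v_{1} + v_{6} = 2·v_{5} ; sig = (2;(2))
  {3,4}:  v_{3} + v_{4} = 2·v_{1} ; sig = (2;(2))
  {2,6}:  v_{2} + v_{6} = 3·v_{5} + 2·v_{7} ; sig = (2;(2,3))
  {1,5,7}:  v_{1} + v_{5} + v_{7} = v_{3} ; sig = (3;(1))
  {4,5,7}:  v_{4} + v_{5} + v_{7} = v_{1} ; sig = (3;(1))
  {4,6,7}:  v_{4} + v_{6} + v_{7} = v_{5} ; sig = (3;(1))
  {1,2,5}:  v_{1} + v_{2} + v_{5} = 2·v_{3} ; sig = (3;(2))

Sorted signature multiset PRS(X):
    |P|=2: 10 collections, coeffs (), (1), (1,1), (1,1), (1,2), (1,2), (1,3), (2), (2), (2,3)
    |P|=3: 4 collections, coeffs (1), (1), (1), (2)


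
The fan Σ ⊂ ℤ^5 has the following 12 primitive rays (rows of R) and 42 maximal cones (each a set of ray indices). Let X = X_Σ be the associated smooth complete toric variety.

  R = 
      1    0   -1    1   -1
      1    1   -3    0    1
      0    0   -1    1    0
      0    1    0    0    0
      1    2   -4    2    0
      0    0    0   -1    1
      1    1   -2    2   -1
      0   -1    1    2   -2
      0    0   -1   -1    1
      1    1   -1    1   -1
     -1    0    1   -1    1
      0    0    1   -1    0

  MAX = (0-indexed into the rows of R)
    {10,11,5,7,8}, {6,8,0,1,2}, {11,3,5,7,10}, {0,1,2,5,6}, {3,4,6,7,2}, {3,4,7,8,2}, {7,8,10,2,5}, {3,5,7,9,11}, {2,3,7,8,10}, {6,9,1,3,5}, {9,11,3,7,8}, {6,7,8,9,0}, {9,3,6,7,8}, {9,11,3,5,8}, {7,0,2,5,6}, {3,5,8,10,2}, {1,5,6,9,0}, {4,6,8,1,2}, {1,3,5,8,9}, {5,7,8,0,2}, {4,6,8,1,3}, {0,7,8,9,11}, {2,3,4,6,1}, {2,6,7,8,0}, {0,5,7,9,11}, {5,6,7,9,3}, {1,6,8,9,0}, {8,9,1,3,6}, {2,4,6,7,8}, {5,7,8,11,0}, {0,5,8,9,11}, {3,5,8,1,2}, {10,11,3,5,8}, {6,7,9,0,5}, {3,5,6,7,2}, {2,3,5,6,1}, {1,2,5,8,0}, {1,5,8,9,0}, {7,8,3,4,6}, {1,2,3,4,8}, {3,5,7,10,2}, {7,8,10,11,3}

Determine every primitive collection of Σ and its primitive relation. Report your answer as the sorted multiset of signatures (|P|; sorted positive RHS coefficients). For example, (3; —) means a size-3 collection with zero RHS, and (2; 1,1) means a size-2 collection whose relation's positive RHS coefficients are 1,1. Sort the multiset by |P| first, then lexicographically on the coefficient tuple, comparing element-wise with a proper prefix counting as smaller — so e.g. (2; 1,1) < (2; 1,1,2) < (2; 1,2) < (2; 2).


Σ has 19 primitive collections:

  P = {0,10}:  v_{0} + v_{10} = 0  →  sig = (2; —)
  P = {2,11}:  v_{2} + v_{11} = 0  →  sig = (2; —)
  P = {0,3}:  v_{0} + v_{3} = v_{9}  →  sig = (2; 1)
  P = {2,9}:  v_{2} + v_{9} = v_{6}  →  sig = (2; 1)
  P = {6,11}:  v_{6} + v_{11} = v_{9}  →  sig = (2; 1)
  P = {9,10}:  v_{9} + v_{10} = v_{3}  →  sig = (2; 1)
  P = {1,7}:  v_{1} + v_{7} = v_{0} + v_{2}  →  sig = (2; 1,1)
  P = {6,10}:  v_{6} + v_{10} = v_{2} + v_{3}  →  sig = (2; 1,1)
  P = {1,11}:  v_{1} + v_{11} = v_{5} + v_{8} + v_{9}  →  sig = (2; 1,1,1)
  P = {4,5}:  v_{4} + v_{5} = v_{1} + v_{2} + v_{3}  →  sig = (2; 1,1,1)
  P = {4,11}:  v_{4} + v_{11} = v_{3} + v_{6} + v_{8}  →  sig = (2; 1,1,1)
  P = {1,10}:  v_{1} + v_{10} = v_{2} + v_{3} + v_{5} + v_{8}  →  sig = (2; 1,1,1,1)
  P = {4,9}:  v_{4} + v_{9} = v_{3} + 2·v_{6} + v_{8}  →  sig = (2; 1,1,2)
  P = {0,4}:  v_{0} + v_{4} = 2·v_{6} + v_{8}  →  sig = (2; 1,2)
  P = {4,10}:  v_{4} + v_{10} = 2·v_{2} + 2·v_{3} + v_{8}  →  sig = (2; 1,2,2)
  P = {5,6,8}:  v_{5} + v_{6} + v_{8} = v_{1}  →  sig = (3; 1)
  P = {3,5,7,8}:  v_{3} + v_{5} + v_{7} + v_{8} = 0  →  sig = (4; —)
  P = {2,3,6,8}:  v_{2} + v_{3} + v_{6} + v_{8} = v_{4}  →  sig = (4; 1)
  P = {5,7,8,9}:  v_{5} + v_{7} + v_{8} + v_{9} = v_{0}  →  sig = (4; 1)

Signatures (|P|; sorted positive RHS coefficients), sorted:
    |P|=2: 15 collections, coeffs (), (), (1), (1), (1), (1), (1,1), (1,1), (1,1,1), (1,1,1), (1,1,1), (1,1,1,1), (1,1,2), (1,2), (1,2,2)
    |P|=3: 1 collection, coeffs (1)
    |P|=4: 3 collections, coeffs (), (1), (1)


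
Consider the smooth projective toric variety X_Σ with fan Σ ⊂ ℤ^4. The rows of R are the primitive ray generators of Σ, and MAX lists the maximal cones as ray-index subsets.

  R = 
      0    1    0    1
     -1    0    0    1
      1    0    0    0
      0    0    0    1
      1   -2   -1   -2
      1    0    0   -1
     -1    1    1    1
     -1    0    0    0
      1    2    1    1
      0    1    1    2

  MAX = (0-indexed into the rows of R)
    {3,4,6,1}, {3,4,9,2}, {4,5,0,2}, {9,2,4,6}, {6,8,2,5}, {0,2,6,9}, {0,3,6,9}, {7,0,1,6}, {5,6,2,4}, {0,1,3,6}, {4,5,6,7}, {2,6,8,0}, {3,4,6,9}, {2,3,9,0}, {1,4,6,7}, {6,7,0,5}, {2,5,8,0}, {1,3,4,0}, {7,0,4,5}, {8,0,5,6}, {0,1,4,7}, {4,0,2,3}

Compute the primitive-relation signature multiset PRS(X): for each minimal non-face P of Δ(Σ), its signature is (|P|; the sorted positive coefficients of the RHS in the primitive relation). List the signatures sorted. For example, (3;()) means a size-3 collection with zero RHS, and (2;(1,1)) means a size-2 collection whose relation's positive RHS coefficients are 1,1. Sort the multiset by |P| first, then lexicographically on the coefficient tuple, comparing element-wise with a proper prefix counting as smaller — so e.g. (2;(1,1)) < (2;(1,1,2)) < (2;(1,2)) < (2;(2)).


17 minimal non-faces of Δ(Σ) (on 10 rays):

  P={1,5}:  v_{1} + v_{5} = 0  ⟹  sig = (2;())
  P={2,7}:  v_{2} + v_{7} = 0  ⟹  sig = (2;())
  P={1,2}:  v_{1} + v_{2} = v_{3}  ⟹  sig = (2;(1))
  P={3,5}:  v_{3} + v_{5} = v_{2}  ⟹  sig = (2;(1))
  P={3,7}:  v_{3} + v_{7} = v_{1}  ⟹  sig = (2;(1))
  P={4,8}:  v_{4} + v_{8} = v_{2} + v_{5}  ⟹  sig = (2;(1,1))
  P={7,9}:  v_{7} + v_{9} = v_{3} + v_{6}  ⟹  sig = (2;(1,1))
  P={1,8}:  v_{1} + v_{8} = v_{0} + v_{2} + v_{6}  ⟹  sig = (2;(1,1,1))
  P={7,8}:  v_{7} + v_{8} = v_{0} + v_{5} + v_{6}  ⟹  sig = (2;(1,1,1))
  P={3,8}:  v_{3} + v_{8} = v_{0} + 2·v_{2} + v_{6}  ⟹  sig = (2;(1,1,2))
  P={1,9}:  v_{1} + v_{9} = 2·v_{3} + v_{6}  ⟹  sig = (2;(1,2))
  P={5,9}:  v_{5} + v_{9} = 2·v_{2} + v_{6}  ⟹  sig = (2;(1,2))
  P={8,9}:  v_{8} + v_{9} = v_{0} + 3·v_{2} + 2·v_{6}  ⟹  sig = (2;(1,2,3))
  P={0,4,6}:  v_{0} + v_{4} + v_{6} = 0  ⟹  sig = (3;())
  P={2,3,6}:  v_{2} + v_{3} + v_{6} = v_{9}  ⟹  sig = (3;(1))
  P={0,4,9}:  v_{0} + v_{4} + v_{9} = v_{2} + v_{3}  ⟹  sig = (3;(1,1))
  P={0,2,5,6}:  v_{0} + v_{2} + v_{5} + v_{6} = v_{8}  ⟹  sig = (4;(1))

so the primitive-relation signature multiset is
{ (2;()) ×2,  (2;(1)) ×3,  (2;(1,1)) ×2,  (2;(1,1,1)) ×2,  (2;(1,1,2)),  (2;(1,2)) ×2,  (2;(1,2,3)),  (3;()),  (3;(1)),  (3;(1,1)),  (4;(1)) }
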